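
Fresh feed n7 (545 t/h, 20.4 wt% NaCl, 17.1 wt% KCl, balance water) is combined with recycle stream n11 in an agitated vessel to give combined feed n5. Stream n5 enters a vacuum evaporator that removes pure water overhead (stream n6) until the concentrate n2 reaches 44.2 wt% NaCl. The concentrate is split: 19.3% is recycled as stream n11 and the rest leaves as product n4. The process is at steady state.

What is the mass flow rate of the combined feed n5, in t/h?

Overall NaCl balance (none leaves overhead): NaCl in fresh feed = NaCl in product, i.e. 545×0.204 = (1−0.193)·n2·0.442.
n2 = 111.18/(0.442×0.807) = 311.7 t/h.
Recycle n11 = 0.193×311.7 = 60.157 t/h.
Combined feed n5 = 545 + 60.157 = 605.16 t/h.

605.2 t/h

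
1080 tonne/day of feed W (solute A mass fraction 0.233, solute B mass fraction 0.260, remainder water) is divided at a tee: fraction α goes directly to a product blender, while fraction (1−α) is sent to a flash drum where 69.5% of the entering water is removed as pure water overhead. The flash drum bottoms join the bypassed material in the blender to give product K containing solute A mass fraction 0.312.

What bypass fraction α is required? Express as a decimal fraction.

All 1080×0.233 = 251.64 tonne/day of solute A reaches K, so K = 251.64/0.312 = 806.54 tonne/day and vapour = 273.46 tonne/day.
The evaporator receives (1−α)·1080 of feed at 0.507 water and removes 0.695 of that water:
0.695×0.507×(1−α)×1080 = 273.46
(1−α) = 273.46/380.55 = 0.7186;  α = 0.2814.

0.281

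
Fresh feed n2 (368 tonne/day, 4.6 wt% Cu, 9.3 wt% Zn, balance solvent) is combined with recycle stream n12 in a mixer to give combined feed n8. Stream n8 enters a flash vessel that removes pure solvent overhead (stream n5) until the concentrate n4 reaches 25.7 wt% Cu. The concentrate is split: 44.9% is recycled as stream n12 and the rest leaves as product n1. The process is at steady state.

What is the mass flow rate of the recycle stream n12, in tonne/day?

Overall Cu balance (none leaves overhead): Cu in fresh feed = Cu in product, i.e. 368×0.046 = (1−0.449)·n4·0.257.
n4 = 16.928/(0.257×0.551) = 119.54 tonne/day.
Recycle n12 = 0.449×119.54 = 53.674 tonne/day.

53.67 tonne/day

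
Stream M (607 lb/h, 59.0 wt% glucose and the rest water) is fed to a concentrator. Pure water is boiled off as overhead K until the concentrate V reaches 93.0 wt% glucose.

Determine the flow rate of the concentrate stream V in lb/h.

385.1 lb/h

glucose is conserved: 607×0.590 = 358.13 lb/h all reports to the concentrate.
Concentrate = 358.13/(target fraction) = 385.09 lb/h.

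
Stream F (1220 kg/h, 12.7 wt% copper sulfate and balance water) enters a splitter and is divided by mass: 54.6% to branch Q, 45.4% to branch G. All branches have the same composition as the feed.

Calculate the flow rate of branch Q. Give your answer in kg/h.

Branch Q flow = 0.546×1220 = 666.12 kg/h.

666.1 kg/h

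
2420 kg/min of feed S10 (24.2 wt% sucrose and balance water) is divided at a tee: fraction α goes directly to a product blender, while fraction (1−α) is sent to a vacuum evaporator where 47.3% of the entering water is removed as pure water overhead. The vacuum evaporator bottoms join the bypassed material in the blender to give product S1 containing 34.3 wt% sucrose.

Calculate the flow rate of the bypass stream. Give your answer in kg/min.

All 2420×0.242 = 585.64 kg/min of sucrose reaches S1, so S1 = 585.64/0.343 = 1707.4 kg/min and vapour = 712.59 kg/min.
The evaporator receives (1−α)·2420 of feed at 0.758 water and removes 0.473 of that water:
0.473×0.758×(1−α)×2420 = 712.59
(1−α) = 712.59/867.65 = 0.8213;  α = 0.1787.
Bypass flow = 0.1787×2420 = 432.48 kg/min.

432.5 kg/min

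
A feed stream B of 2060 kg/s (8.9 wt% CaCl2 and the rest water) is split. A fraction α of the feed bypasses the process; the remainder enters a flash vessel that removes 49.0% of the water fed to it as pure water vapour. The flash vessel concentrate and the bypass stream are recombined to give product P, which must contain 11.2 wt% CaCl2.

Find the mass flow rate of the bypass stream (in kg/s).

All 2060×0.089 = 183.34 kg/s of CaCl2 reaches P, so P = 183.34/0.112 = 1637 kg/s and vapour = 423.04 kg/s.
The evaporator receives (1−α)·2060 of feed at 0.911 water and removes 0.490 of that water:
0.490×0.911×(1−α)×2060 = 423.04
(1−α) = 423.04/919.56 = 0.4600;  α = 0.5400.
Bypass flow = 0.5400×2060 = 1112.3 kg/s.

1112 kg/s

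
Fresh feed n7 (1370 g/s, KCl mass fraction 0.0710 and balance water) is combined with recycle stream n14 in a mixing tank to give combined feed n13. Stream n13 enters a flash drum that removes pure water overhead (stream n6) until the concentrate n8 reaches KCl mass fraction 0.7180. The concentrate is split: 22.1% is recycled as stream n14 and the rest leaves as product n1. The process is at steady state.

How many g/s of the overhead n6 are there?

1235 g/s

Overall KCl balance (none leaves overhead): KCl in fresh feed = KCl in product, i.e. 1370×0.071 = (1−0.221)·n8·0.718.
n8 = 97.27/(0.718×0.779) = 173.91 g/s.
Recycle n14 = 0.221×173.91 = 38.433 g/s.
Combined feed n13 = 1370 + 38.433 = 1408.4 g/s.
Overhead n6 = n13 − n8 = 1408.4 − 173.91 = 1234.5 g/s.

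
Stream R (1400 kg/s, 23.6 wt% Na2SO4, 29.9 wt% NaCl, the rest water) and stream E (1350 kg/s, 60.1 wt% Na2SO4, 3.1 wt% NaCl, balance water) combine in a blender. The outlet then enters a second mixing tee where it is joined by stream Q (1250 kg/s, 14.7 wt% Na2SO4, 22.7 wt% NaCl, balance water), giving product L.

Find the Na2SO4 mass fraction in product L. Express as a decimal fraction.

Overall, product flow = 4000 kg/s.
Na2SO4 in = 1400×0.236 + 1350×0.601 + 1250×0.147 = 1325.5 kg/s.
Na2SO4 fraction in L = 0.3314.

0.3314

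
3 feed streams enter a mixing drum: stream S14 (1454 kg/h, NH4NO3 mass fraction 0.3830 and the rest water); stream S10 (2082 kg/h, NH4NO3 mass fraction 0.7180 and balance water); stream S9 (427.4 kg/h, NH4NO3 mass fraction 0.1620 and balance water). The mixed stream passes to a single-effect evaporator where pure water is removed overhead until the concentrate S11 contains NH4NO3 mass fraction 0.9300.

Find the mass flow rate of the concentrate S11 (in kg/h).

NH4NO3 entering = 1454×0.383 + 2082×0.718 + 427.4×0.162 = 2121 kg/h.
All NH4NO3 reports to S11, so S11 = 2121/0.930 = 2280.6 kg/h.

2281 kg/h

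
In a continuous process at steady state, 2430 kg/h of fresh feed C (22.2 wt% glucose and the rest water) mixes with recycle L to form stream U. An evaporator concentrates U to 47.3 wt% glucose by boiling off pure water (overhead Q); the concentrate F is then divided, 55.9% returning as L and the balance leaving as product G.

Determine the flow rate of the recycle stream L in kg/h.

Overall glucose balance (none leaves overhead): glucose in fresh feed = glucose in product, i.e. 2430×0.222 = (1−0.559)·F·0.473.
F = 539.46/(0.473×0.441) = 2586.2 kg/h.
Recycle L = 0.559×2586.2 = 1445.7 kg/h.

1446 kg/h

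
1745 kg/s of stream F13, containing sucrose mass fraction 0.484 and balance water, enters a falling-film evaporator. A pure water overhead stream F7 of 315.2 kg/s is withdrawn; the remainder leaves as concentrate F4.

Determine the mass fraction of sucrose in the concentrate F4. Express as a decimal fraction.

0.591

sucrose is not removed: 1745×0.484 = 844.58 kg/s of sucrose enters F4.
Concentrate = 1745 − 315.2 = 1429.8 kg/s.
Mass fraction = 844.58/1429.8 = 0.591.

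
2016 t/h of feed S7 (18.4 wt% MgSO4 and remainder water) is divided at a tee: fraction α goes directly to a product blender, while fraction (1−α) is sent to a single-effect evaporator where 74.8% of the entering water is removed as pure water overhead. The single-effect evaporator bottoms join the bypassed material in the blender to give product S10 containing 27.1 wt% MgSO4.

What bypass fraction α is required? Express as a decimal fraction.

All 2016×0.184 = 370.94 t/h of MgSO4 reaches S10, so S10 = 370.94/0.271 = 1368.8 t/h and vapour = 647.2 t/h.
The evaporator receives (1−α)·2016 of feed at 0.816 water and removes 0.748 of that water:
0.748×0.816×(1−α)×2016 = 647.2
(1−α) = 647.2/1230.5 = 0.5260;  α = 0.4740.

0.474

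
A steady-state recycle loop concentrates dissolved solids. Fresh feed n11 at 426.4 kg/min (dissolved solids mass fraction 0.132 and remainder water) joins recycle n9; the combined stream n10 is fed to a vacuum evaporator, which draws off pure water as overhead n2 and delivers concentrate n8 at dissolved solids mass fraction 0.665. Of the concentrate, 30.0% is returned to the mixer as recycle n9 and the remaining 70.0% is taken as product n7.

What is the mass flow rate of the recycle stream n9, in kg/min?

36.27 kg/min

Overall dissolved solids balance (none leaves overhead): dissolved solids in fresh feed = dissolved solids in product, i.e. 426.4×0.132 = (1−0.300)·n8·0.665.
n8 = 56.285/(0.665×0.700) = 120.91 kg/min.
Recycle n9 = 0.300×120.91 = 36.274 kg/min.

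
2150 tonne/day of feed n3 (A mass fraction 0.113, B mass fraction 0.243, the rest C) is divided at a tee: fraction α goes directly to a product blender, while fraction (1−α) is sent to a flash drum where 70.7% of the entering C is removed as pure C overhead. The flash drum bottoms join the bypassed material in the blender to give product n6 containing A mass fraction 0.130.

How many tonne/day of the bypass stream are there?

1532 tonne/day

All 2150×0.113 = 242.95 tonne/day of A reaches n6, so n6 = 242.95/0.130 = 1868.8 tonne/day and vapour = 281.15 tonne/day.
The evaporator receives (1−α)·2150 of feed at 0.644 C and removes 0.707 of that C:
0.707×0.644×(1−α)×2150 = 281.15
(1−α) = 281.15/978.91 = 0.2872;  α = 0.7128.
Bypass flow = 0.7128×2150 = 1532.5 tonne/day.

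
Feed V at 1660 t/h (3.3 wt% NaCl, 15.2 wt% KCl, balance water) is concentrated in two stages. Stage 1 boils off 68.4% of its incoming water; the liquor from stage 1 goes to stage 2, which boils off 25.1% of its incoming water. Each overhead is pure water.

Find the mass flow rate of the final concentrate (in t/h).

627.3 t/h

water in feed = 1660×0.815 = 1352.9 t/h.
After stage 1: water left = (1−0.684)×1352.9 = 427.52; stream total = 734.62 t/h.
After stage 2: water left = (1−0.251)×427.52 = 320.21; final concentrate = 627.31 t/h.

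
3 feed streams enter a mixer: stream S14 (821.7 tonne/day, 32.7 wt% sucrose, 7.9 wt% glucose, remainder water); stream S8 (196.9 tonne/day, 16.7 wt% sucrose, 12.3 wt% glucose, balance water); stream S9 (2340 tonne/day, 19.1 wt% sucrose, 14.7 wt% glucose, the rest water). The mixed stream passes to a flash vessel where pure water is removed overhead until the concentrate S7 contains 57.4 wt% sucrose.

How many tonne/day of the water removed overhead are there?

2055 tonne/day

sucrose entering = 821.7×0.327 + 196.9×0.167 + 2340×0.191 = 748.52 tonne/day.
All sucrose reports to S7, so S7 = 748.52/0.574 = 1304 tonne/day.
Total feed = 3358.6 tonne/day; overhead = 3358.6 − 1304 = 2054.6 tonne/day.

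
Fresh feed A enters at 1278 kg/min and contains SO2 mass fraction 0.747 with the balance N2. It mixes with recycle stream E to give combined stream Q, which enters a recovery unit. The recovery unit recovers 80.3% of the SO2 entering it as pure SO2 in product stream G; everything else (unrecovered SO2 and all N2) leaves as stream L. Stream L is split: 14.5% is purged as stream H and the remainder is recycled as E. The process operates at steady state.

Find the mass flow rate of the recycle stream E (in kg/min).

N2 enters only via A and leaves only via the purge: 1278×0.253 = 0.145×(N2 in L), and the recovery unit passes all N2, so N2 in Q = N2 in L = 2229.9 kg/min.
SO2 in Q: m_A = 1278×0.747 + (1−0.145)·(1−0.803)·m_A, so m_A = 954.67/0.8316 = 1148 kg/min.
L = (1−0.803)×1148 + 2229.9 = 2456.1 kg/min.
Recycle E = (1−0.145)×2456.1 = 2099.9 kg/min.

2100 kg/min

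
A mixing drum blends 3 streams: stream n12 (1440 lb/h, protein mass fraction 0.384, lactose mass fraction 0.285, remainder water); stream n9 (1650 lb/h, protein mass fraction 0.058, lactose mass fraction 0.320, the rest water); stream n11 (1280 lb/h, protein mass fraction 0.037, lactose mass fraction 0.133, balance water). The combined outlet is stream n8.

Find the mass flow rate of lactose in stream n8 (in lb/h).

lactose out = lactose in = 1440×0.285 + 1650×0.320 + 1280×0.133 = 1108.6 lb/h.

1109 lb/h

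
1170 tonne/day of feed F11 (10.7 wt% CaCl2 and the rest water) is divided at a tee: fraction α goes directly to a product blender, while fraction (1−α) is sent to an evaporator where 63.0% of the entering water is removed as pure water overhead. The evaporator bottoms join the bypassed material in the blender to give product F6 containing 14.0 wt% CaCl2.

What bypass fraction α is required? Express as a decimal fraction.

0.581

All 1170×0.107 = 125.19 tonne/day of CaCl2 reaches F6, so F6 = 125.19/0.140 = 894.21 tonne/day and vapour = 275.79 tonne/day.
The evaporator receives (1−α)·1170 of feed at 0.893 water and removes 0.630 of that water:
0.630×0.893×(1−α)×1170 = 275.79
(1−α) = 275.79/658.23 = 0.4190;  α = 0.5810.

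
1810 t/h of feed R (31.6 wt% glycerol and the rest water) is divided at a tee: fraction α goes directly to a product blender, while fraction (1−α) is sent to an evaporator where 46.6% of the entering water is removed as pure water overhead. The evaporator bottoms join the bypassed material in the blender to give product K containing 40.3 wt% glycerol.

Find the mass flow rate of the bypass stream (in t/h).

All 1810×0.316 = 571.96 t/h of glycerol reaches K, so K = 571.96/0.403 = 1419.3 t/h and vapour = 390.74 t/h.
The evaporator receives (1−α)·1810 of feed at 0.684 water and removes 0.466 of that water:
0.466×0.684×(1−α)×1810 = 390.74
(1−α) = 390.74/576.93 = 0.6773;  α = 0.3227.
Bypass flow = 0.3227×1810 = 584.11 t/h.

584.1 t/h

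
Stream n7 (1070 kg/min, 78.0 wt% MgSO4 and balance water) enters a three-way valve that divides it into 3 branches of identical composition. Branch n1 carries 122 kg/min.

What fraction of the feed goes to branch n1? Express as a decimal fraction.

0.114

Fraction to n1 = 122/1070 = 0.1140.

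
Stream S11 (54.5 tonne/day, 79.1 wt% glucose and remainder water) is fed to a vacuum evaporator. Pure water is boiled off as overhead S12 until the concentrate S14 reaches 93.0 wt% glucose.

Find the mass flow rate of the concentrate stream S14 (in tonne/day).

glucose is conserved: 54.5×0.791 = 43.11 tonne/day all reports to the concentrate.
Concentrate = 43.11/(target fraction) = 46.354 tonne/day.

46.35 tonne/day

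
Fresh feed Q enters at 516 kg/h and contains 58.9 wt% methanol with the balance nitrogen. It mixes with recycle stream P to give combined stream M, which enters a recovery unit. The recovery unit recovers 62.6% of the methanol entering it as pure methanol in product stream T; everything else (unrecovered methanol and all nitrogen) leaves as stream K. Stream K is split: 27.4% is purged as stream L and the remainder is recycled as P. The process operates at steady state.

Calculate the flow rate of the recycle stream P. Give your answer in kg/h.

nitrogen enters only via Q and leaves only via the purge: 516×0.411 = 0.274×(nitrogen in K), and the recovery unit passes all nitrogen, so nitrogen in M = nitrogen in K = 774 kg/h.
methanol in M: m_A = 516×0.589 + (1−0.274)·(1−0.626)·m_A, so m_A = 303.92/0.7285 = 417.21 kg/h.
K = (1−0.626)×417.21 + 774 = 930.03 kg/h.
Recycle P = (1−0.274)×930.03 = 675.21 kg/h.

675.2 kg/h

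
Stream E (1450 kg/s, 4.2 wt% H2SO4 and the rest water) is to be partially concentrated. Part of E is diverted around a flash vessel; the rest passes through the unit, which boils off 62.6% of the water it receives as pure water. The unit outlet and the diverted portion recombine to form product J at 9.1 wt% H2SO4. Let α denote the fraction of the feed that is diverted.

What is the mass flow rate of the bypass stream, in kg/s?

148.1 kg/s

All 1450×0.042 = 60.9 kg/s of H2SO4 reaches J, so J = 60.9/0.091 = 669.23 kg/s and vapour = 780.77 kg/s.
The evaporator receives (1−α)·1450 of feed at 0.958 water and removes 0.626 of that water:
0.626×0.958×(1−α)×1450 = 780.77
(1−α) = 780.77/869.58 = 0.8979;  α = 0.1021.
Bypass flow = 0.1021×1450 = 148.08 kg/s.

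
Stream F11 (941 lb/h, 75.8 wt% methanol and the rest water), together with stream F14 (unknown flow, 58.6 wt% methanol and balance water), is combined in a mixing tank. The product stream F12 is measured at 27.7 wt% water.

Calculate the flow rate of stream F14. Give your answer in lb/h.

Let F14 be the unknown flow. Total out = 941 + F14.
water balance: 227.72 + 0.414·F14 = 0.277·(941 + F14)
(0.414 − 0.277)·F14 = 0.277×941 − 227.72 = 32.935
F14 = 32.935 / 0.137 = 240.4 lb/h

240.4 lb/h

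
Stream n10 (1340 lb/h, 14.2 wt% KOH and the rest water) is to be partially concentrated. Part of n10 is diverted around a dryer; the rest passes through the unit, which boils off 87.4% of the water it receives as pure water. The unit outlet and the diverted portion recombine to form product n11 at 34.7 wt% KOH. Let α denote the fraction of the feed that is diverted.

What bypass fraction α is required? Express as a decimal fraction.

0.212

All 1340×0.142 = 190.28 lb/h of KOH reaches n11, so n11 = 190.28/0.347 = 548.36 lb/h and vapour = 791.64 lb/h.
The evaporator receives (1−α)·1340 of feed at 0.858 water and removes 0.874 of that water:
0.874×0.858×(1−α)×1340 = 791.64
(1−α) = 791.64/1004.9 = 0.7878;  α = 0.2122.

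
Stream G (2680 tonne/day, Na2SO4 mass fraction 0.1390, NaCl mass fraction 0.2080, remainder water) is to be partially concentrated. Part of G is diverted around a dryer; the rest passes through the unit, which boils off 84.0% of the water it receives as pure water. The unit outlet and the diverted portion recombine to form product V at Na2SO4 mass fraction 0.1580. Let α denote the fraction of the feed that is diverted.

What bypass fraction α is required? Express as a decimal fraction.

0.781

All 2680×0.139 = 372.52 tonne/day of Na2SO4 reaches V, so V = 372.52/0.158 = 2357.7 tonne/day and vapour = 322.28 tonne/day.
The evaporator receives (1−α)·2680 of feed at 0.653 water and removes 0.840 of that water:
0.840×0.653×(1−α)×2680 = 322.28
(1−α) = 322.28/1470 = 0.2192;  α = 0.7808.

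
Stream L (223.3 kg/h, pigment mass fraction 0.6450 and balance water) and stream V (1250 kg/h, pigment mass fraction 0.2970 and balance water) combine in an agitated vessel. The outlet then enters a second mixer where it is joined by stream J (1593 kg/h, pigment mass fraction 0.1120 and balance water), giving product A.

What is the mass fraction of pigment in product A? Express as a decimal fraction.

Overall, product flow = 3066.3 kg/h.
pigment in = 223.3×0.645 + 1250×0.297 + 1593×0.112 = 693.69 kg/h.
pigment fraction in A = 0.2262.

0.2262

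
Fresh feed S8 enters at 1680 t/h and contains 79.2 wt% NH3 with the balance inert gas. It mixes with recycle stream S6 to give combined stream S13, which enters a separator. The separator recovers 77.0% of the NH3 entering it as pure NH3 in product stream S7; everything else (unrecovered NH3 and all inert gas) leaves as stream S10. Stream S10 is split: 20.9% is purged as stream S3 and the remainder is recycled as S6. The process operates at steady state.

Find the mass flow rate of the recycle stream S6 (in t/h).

1618 t/h

inert gas enters only via S8 and leaves only via the purge: 1680×0.208 = 0.209×(inert gas in S10), and the separator passes all inert gas, so inert gas in S13 = inert gas in S10 = 1672 t/h.
NH3 in S13: m_A = 1680×0.792 + (1−0.209)·(1−0.770)·m_A, so m_A = 1330.6/0.8181 = 1626.5 t/h.
S10 = (1−0.770)×1626.5 + 1672 = 2046 t/h.
Recycle S6 = (1−0.209)×2046 = 1618.4 t/h.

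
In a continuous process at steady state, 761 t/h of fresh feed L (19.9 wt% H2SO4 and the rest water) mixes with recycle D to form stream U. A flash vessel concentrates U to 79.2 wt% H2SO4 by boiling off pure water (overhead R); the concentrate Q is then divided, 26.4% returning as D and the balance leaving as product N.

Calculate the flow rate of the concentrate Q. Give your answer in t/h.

259.8 t/h

Overall H2SO4 balance (none leaves overhead): H2SO4 in fresh feed = H2SO4 in product, i.e. 761×0.199 = (1−0.264)·Q·0.792.
Q = 151.44/(0.792×0.736) = 259.8 t/h.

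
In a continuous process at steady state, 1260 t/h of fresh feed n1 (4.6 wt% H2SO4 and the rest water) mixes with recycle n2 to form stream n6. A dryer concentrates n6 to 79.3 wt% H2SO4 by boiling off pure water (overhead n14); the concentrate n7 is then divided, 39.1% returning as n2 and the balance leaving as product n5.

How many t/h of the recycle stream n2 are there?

46.93 t/h

Overall H2SO4 balance (none leaves overhead): H2SO4 in fresh feed = H2SO4 in product, i.e. 1260×0.046 = (1−0.391)·n7·0.793.
n7 = 57.96/(0.793×0.609) = 120.02 t/h.
Recycle n2 = 0.391×120.02 = 46.926 t/h.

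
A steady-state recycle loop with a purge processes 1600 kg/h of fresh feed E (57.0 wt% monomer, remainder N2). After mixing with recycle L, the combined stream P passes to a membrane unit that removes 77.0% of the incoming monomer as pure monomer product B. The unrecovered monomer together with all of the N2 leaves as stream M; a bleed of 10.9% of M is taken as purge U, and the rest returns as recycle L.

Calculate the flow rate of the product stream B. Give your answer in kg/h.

883.2 kg/h

monomer in P: m_A = 1600×0.570 + (1−0.109)·(1−0.770)·m_A, so m_A = 912/0.7951 = 1147.1 kg/h.
Product B = 0.770×1147.1 = 883.24 kg/h.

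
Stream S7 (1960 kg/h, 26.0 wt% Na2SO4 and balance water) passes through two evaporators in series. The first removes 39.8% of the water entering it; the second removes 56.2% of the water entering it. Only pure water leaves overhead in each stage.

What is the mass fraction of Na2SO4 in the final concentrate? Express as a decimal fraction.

water in feed = 1960×0.740 = 1450.4 kg/h.
After stage 1: water left = (1−0.398)×1450.4 = 873.14; stream total = 1382.7 kg/h.
After stage 2: water left = (1−0.562)×873.14 = 382.44; final concentrate = 892.04 kg/h.
Na2SO4 fraction = 509.6/892.04 = 0.571.

0.571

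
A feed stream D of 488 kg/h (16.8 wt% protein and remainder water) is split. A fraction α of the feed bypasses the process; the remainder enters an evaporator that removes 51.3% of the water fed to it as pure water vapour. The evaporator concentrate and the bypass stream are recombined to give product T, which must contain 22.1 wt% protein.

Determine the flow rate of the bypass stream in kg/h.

All 488×0.168 = 81.984 kg/h of protein reaches T, so T = 81.984/0.221 = 370.97 kg/h and vapour = 117.03 kg/h.
The evaporator receives (1−α)·488 of feed at 0.832 water and removes 0.513 of that water:
0.513×0.832×(1−α)×488 = 117.03
(1−α) = 117.03/208.29 = 0.5619;  α = 0.4381.
Bypass flow = 0.4381×488 = 213.8 kg/h.

213.8 kg/h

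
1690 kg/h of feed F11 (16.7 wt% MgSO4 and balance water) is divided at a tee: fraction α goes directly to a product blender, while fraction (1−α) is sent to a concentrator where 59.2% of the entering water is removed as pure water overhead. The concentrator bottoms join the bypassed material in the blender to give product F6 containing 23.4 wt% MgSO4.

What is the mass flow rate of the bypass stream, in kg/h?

All 1690×0.167 = 282.23 kg/h of MgSO4 reaches F6, so F6 = 282.23/0.234 = 1206.1 kg/h and vapour = 483.89 kg/h.
The evaporator receives (1−α)·1690 of feed at 0.833 water and removes 0.592 of that water:
0.592×0.833×(1−α)×1690 = 483.89
(1−α) = 483.89/833.4 = 0.5806;  α = 0.4194.
Bypass flow = 0.4194×1690 = 708.75 kg/h.

708.8 kg/h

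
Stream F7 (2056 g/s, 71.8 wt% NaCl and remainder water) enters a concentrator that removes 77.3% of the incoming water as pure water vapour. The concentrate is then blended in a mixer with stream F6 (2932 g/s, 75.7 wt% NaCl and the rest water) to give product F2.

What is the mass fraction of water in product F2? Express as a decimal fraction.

Vapour removed = 0.773×0.282×2056 = 448.18 g/s; concentrate = 1607.8 g/s.
water reaching the mixer = 131.61 (from concentrate) + 2932×0.243 = 844.09 g/s.
Product flow = 1607.8 + 2932 = 4539.8 g/s; water fraction = 0.1859.

0.1859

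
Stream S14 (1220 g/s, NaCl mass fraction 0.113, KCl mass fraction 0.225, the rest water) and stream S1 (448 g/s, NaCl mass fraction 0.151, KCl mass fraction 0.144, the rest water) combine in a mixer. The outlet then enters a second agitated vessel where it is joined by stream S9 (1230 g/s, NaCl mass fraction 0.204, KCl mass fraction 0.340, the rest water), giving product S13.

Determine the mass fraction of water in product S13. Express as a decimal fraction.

0.581

Overall, product flow = 2898 g/s.
water in = 1220×0.662 + 448×0.705 + 1230×0.456 = 1684.4 g/s.
water fraction in S13 = 0.581.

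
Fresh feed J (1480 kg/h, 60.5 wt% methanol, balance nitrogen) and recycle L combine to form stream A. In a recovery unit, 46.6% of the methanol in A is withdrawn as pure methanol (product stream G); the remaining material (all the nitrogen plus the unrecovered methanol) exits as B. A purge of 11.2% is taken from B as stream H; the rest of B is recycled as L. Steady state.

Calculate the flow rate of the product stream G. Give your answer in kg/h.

methanol in A: m_A = 1480×0.605 + (1−0.112)·(1−0.466)·m_A, so m_A = 895.4/0.5258 = 1702.9 kg/h.
Product G = 0.466×1702.9 = 793.55 kg/h.

793.6 kg/h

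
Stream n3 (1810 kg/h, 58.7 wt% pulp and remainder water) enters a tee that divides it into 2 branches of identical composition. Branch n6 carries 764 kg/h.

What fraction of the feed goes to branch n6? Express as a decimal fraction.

Fraction to n6 = 764/1810 = 0.4221.

0.422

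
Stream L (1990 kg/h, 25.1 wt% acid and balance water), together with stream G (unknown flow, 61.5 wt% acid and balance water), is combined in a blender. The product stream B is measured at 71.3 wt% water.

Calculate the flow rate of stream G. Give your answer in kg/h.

218.4 kg/h

Let G be the unknown flow. Total out = 1990 + G.
water balance: 1490.5 + 0.385·G = 0.713·(1990 + G)
(0.385 − 0.713)·G = 0.713×1990 − 1490.5 = -71.64
G = -71.64 / -0.328 = 218.41 kg/h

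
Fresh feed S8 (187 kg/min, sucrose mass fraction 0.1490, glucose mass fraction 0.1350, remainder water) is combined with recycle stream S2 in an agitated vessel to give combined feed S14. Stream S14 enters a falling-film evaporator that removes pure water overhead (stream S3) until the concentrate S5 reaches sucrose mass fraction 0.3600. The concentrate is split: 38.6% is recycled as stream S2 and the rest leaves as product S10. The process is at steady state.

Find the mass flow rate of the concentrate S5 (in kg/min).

Overall sucrose balance (none leaves overhead): sucrose in fresh feed = sucrose in product, i.e. 187×0.149 = (1−0.386)·S5·0.360.
S5 = 27.863/(0.360×0.614) = 126.05 kg/min.

126.1 kg/min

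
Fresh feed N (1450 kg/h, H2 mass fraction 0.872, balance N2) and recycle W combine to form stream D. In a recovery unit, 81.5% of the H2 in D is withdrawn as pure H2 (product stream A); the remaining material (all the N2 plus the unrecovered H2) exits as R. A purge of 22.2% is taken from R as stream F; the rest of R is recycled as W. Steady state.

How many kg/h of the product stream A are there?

1204 kg/h

H2 in D: m_A = 1450×0.872 + (1−0.222)·(1−0.815)·m_A, so m_A = 1264.4/0.8561 = 1477 kg/h.
Product A = 0.815×1477 = 1203.7 kg/h.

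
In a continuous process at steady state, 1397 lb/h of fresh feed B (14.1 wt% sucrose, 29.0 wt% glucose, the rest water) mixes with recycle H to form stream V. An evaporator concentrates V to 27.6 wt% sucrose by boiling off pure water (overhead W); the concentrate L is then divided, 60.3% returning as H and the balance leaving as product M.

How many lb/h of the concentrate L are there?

1798 lb/h

Overall sucrose balance (none leaves overhead): sucrose in fresh feed = sucrose in product, i.e. 1397×0.141 = (1−0.603)·L·0.276.
L = 196.98/(0.276×0.397) = 1797.7 lb/h.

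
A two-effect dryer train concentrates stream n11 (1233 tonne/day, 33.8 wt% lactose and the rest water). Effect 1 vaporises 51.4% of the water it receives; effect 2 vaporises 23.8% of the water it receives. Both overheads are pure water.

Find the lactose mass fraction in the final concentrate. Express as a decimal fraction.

water in feed = 1233×0.662 = 816.25 tonne/day.
After stage 1: water left = (1−0.514)×816.25 = 396.7; stream total = 813.45 tonne/day.
After stage 2: water left = (1−0.238)×396.7 = 302.28; final concentrate = 719.04 tonne/day.
lactose fraction = 416.75/719.04 = 0.580.

0.580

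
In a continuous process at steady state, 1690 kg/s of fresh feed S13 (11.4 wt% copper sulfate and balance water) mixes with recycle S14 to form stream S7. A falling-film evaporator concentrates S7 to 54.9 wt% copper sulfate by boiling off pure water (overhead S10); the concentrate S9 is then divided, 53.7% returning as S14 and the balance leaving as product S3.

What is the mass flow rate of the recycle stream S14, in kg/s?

407 kg/s

Overall copper sulfate balance (none leaves overhead): copper sulfate in fresh feed = copper sulfate in product, i.e. 1690×0.114 = (1−0.537)·S9·0.549.
S9 = 192.66/(0.549×0.463) = 757.95 kg/s.
Recycle S14 = 0.537×757.95 = 407.02 kg/s.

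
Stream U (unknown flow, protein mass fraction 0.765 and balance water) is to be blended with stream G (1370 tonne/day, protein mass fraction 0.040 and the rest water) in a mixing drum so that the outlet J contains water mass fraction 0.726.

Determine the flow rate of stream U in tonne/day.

652.9 tonne/day

Let U be the unknown flow. Total out = 1370 + U.
water balance: 1315.2 + 0.235·U = 0.726·(1370 + U)
(0.235 − 0.726)·U = 0.726×1370 − 1315.2 = -320.58
U = -320.58 / -0.491 = 652.91 tonne/day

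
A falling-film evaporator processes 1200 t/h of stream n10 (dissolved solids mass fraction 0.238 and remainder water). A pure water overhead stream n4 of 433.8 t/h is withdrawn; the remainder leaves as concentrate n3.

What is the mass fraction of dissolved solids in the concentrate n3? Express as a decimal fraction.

dissolved solids is not removed: 1200×0.238 = 285.6 t/h of dissolved solids enters n3.
Concentrate = 1200 − 433.8 = 766.2 t/h.
Mass fraction = 285.6/766.2 = 0.373.

0.373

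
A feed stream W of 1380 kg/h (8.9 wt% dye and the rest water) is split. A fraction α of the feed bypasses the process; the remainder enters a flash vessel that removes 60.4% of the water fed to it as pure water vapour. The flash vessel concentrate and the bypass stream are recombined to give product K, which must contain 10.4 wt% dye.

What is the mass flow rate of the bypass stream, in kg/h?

1018 kg/h

All 1380×0.089 = 122.82 kg/h of dye reaches K, so K = 122.82/0.104 = 1181 kg/h and vapour = 199.04 kg/h.
The evaporator receives (1−α)·1380 of feed at 0.911 water and removes 0.604 of that water:
0.604×0.911×(1−α)×1380 = 199.04
(1−α) = 199.04/759.34 = 0.2621;  α = 0.7379.
Bypass flow = 0.7379×1380 = 1018.3 kg/h.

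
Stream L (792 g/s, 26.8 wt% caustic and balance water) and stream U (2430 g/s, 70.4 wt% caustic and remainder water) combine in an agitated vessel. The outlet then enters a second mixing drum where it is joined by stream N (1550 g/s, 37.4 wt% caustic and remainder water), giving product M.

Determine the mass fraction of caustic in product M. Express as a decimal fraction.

Overall, product flow = 4772 g/s.
caustic in = 792×0.268 + 2430×0.704 + 1550×0.374 = 2502.7 g/s.
caustic fraction in M = 0.5245.

0.5245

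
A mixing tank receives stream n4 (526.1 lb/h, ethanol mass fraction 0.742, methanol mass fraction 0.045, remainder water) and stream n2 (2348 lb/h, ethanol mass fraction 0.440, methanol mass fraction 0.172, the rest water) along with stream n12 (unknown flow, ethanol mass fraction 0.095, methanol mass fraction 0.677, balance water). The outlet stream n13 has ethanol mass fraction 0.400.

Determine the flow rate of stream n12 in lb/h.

Let n12 be the unknown flow. Total out = 2874.1 + n12.
ethanol balance: 1423.5 + 0.095·n12 = 0.400·(2874.1 + n12)
(0.095 − 0.400)·n12 = 0.400×2874.1 − 1423.5 = -273.85
n12 = -273.85 / -0.305 = 897.86 lb/h

897.9 lb/h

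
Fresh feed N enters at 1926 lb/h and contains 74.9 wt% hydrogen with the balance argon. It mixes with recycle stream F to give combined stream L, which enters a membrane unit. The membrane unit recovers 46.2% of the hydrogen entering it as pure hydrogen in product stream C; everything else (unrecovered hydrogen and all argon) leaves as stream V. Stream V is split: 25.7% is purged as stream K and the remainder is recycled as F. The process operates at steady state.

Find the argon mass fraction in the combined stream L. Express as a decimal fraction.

argon enters only via N and leaves only via the purge: 1926×0.251 = 0.257×(argon in V), and the membrane unit passes all argon, so argon in L = argon in V = 1881 lb/h.
hydrogen in L: m_A = 1926×0.749 + (1−0.257)·(1−0.462)·m_A, so m_A = 1442.6/0.6003 = 2403.2 lb/h.
L = 2403.2 + 1881 = 4284.3 lb/h.
argon fraction in L = 1881/4284.3 = 0.4391.

0.4391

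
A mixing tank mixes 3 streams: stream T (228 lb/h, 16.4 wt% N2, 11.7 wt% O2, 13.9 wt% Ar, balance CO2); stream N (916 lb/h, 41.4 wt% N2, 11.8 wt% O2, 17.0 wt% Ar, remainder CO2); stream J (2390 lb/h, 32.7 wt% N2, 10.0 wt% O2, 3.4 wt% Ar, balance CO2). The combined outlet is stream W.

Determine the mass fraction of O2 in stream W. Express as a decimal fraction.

0.1058

Total flow out = 228 + 916 + 2390 = 3534 lb/h.
O2 in = 228×0.117 + 916×0.118 + 2390×0.100 = 373.76 lb/h.
O2 mass fraction in W = 373.76/3534 = 0.1058.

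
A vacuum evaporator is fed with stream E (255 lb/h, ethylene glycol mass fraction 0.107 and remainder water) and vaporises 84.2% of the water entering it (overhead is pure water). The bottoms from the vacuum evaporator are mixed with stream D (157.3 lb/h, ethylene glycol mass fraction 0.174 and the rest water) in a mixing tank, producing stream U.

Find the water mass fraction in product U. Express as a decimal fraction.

Vapour removed = 0.842×0.893×255 = 191.74 lb/h; concentrate = 63.264 lb/h.
water reaching the mixer = 35.979 (from concentrate) + 157.3×0.826 = 165.91 lb/h.
Product flow = 63.264 + 157.3 = 220.56 lb/h; water fraction = 0.752.

0.752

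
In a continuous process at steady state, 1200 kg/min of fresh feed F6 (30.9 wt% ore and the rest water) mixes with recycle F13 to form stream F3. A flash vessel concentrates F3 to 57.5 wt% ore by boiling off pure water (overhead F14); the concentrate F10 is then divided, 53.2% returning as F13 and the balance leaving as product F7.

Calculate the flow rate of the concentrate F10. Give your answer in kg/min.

Overall ore balance (none leaves overhead): ore in fresh feed = ore in product, i.e. 1200×0.309 = (1−0.532)·F10·0.575.
F10 = 370.8/(0.575×0.468) = 1377.9 kg/min.

1378 kg/min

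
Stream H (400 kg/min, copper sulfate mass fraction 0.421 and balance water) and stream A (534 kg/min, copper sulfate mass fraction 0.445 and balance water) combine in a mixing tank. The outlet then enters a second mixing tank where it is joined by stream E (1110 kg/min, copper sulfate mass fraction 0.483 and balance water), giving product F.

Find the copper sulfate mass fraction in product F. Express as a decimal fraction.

0.461

Overall, product flow = 2044 kg/min.
copper sulfate in = 400×0.421 + 534×0.445 + 1110×0.483 = 942.16 kg/min.
copper sulfate fraction in F = 0.461.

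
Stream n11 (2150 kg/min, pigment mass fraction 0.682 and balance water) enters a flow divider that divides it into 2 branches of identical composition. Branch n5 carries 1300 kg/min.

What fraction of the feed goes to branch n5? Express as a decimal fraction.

Fraction to n5 = 1300/2150 = 0.6047.

0.605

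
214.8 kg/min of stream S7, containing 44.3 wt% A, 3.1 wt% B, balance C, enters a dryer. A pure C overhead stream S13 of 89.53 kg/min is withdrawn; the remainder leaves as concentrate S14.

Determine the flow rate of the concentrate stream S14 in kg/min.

Concentrate = 214.8 − 89.53 = 125.27 kg/min.

125.3 kg/min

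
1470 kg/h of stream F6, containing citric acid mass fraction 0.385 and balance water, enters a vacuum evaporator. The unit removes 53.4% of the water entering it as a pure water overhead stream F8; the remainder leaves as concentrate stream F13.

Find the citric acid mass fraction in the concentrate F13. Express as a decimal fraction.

0.573

citric acid is not removed: 1470×0.385 = 565.95 kg/h of citric acid enters F13.
water entering = 1470×0.615 = 904.05 kg/h; overhead removed = 0.534×904.05 = 482.76 kg/h.
Concentrate = 1470 − 482.76 = 987.24 kg/h.
Mass fraction = 565.95/987.24 = 0.573.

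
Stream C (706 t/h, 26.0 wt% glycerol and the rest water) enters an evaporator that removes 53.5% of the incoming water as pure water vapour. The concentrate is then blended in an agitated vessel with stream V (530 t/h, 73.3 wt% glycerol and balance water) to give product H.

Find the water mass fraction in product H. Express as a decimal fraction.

Vapour removed = 0.535×0.740×706 = 279.51 t/h; concentrate = 426.49 t/h.
water reaching the mixer = 242.93 (from concentrate) + 530×0.267 = 384.44 t/h.
Product flow = 426.49 + 530 = 956.49 t/h; water fraction = 0.402.

0.402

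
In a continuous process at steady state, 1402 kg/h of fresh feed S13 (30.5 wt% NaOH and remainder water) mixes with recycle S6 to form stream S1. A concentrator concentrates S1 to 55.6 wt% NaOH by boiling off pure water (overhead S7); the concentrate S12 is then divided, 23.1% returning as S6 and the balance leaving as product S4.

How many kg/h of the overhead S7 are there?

632.9 kg/h

Overall NaOH balance (none leaves overhead): NaOH in fresh feed = NaOH in product, i.e. 1402×0.305 = (1−0.231)·S12·0.556.
S12 = 427.61/(0.556×0.769) = 1000.1 kg/h.
Recycle S6 = 0.231×1000.1 = 231.02 kg/h.
Combined feed S1 = 1402 + 231.02 = 1633 kg/h.
Overhead S7 = S1 − S12 = 1633 − 1000.1 = 632.92 kg/h.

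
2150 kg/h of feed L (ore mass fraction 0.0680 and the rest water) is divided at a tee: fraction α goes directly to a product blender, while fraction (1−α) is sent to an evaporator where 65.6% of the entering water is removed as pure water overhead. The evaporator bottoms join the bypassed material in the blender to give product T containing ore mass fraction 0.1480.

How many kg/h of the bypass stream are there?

All 2150×0.068 = 146.2 kg/h of ore reaches T, so T = 146.2/0.148 = 987.84 kg/h and vapour = 1162.2 kg/h.
The evaporator receives (1−α)·2150 of feed at 0.932 water and removes 0.656 of that water:
0.656×0.932×(1−α)×2150 = 1162.2
(1−α) = 1162.2/1314.5 = 0.8841;  α = 0.1159.
Bypass flow = 0.1159×2150 = 249.15 kg/h.

249.2 kg/h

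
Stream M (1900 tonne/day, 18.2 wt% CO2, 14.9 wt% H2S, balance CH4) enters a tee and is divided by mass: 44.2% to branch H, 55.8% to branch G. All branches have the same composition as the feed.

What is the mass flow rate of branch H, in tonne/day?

Branch H flow = 0.442×1900 = 839.8 tonne/day.

839.8 tonne/day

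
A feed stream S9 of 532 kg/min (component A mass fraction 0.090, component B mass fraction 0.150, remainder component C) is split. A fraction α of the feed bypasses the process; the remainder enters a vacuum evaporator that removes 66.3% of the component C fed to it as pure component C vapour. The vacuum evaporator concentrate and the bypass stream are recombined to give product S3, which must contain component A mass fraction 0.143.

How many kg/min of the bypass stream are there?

140.7 kg/min

All 532×0.090 = 47.88 kg/min of component A reaches S3, so S3 = 47.88/0.143 = 334.83 kg/min and vapour = 197.17 kg/min.
The evaporator receives (1−α)·532 of feed at 0.760 component C and removes 0.663 of that component C:
0.663×0.760×(1−α)×532 = 197.17
(1−α) = 197.17/268.06 = 0.7356;  α = 0.2644.
Bypass flow = 0.2644×532 = 140.69 kg/min.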